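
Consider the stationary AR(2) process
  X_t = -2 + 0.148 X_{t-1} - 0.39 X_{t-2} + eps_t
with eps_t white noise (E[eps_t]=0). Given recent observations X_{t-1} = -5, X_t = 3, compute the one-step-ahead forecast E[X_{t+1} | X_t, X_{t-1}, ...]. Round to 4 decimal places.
E[X_{t+1} \mid \mathcal F_t] = 0.3940

For an AR(p) model X_t = c + sum_i phi_i X_{t-i} + eps_t, the
one-step-ahead conditional mean is
  E[X_{t+1} | X_t, ...] = c + sum_i phi_i X_{t+1-i}.
Substitute known values:
  E[X_{t+1} | ...] = -2 + (0.148) * (3) + (-0.39) * (-5)
                   = 0.3940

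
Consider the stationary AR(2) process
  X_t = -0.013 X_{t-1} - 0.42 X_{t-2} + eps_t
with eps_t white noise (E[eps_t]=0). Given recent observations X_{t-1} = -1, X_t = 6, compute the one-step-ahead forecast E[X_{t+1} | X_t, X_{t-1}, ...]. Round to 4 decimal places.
E[X_{t+1} \mid \mathcal F_t] = 0.3420

For an AR(p) model X_t = c + sum_i phi_i X_{t-i} + eps_t, the
one-step-ahead conditional mean is
  E[X_{t+1} | X_t, ...] = c + sum_i phi_i X_{t+1-i}.
Substitute known values:
  E[X_{t+1} | ...] = (-0.013) * (6) + (-0.42) * (-1)
                   = 0.3420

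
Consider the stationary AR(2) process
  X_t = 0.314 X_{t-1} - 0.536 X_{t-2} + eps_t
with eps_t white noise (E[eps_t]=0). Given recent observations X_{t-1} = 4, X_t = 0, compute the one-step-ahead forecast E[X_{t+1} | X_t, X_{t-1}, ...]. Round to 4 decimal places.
E[X_{t+1} \mid \mathcal F_t] = -2.1440

For an AR(p) model X_t = c + sum_i phi_i X_{t-i} + eps_t, the
one-step-ahead conditional mean is
  E[X_{t+1} | X_t, ...] = c + sum_i phi_i X_{t+1-i}.
Substitute known values:
  E[X_{t+1} | ...] = (0.314) * (0) + (-0.536) * (4)
                   = -2.1440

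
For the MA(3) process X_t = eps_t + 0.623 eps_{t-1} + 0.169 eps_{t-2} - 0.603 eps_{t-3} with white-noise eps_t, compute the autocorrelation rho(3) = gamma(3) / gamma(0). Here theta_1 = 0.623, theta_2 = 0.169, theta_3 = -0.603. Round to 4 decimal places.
\rho(3) = -0.3387

For an MA(q) process with theta_0 = 1, the autocovariance is
  gamma(k) = sigma^2 * sum_{i=0..q-k} theta_i * theta_{i+k},
and rho(k) = gamma(k) / gamma(0). Sigma^2 cancels.
  numerator   = (1)*(-0.603) = -0.603.
  denominator = (1)^2 + (0.623)^2 + (0.169)^2 + (-0.603)^2 = 1.780299.
  rho(3) = -0.603 / 1.780299 = -0.3387.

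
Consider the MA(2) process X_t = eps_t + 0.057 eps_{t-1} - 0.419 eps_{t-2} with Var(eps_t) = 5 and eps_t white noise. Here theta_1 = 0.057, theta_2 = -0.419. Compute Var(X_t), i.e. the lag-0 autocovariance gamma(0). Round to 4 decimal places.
\gamma(0) = 5.8941

For an MA(q) process X_t = eps_t + sum_i theta_i eps_{t-i} with
Var(eps_t) = sigma^2, the variance is
  gamma(0) = sigma^2 * (1 + sum_i theta_i^2).
  sum_i theta_i^2 = (0.057)^2 + (-0.419)^2 = 0.003249 + 0.175561 = 0.17881.
  gamma(0) = 5 * (1 + 0.17881) = 5 * 1.17881 = 5.89405, which rounds to 5.8941.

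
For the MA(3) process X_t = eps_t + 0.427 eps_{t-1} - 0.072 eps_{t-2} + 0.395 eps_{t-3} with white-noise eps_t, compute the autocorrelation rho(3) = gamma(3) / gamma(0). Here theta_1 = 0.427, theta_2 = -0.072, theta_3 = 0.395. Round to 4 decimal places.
\rho(3) = 0.2940

For an MA(q) process with theta_0 = 1, the autocovariance is
  gamma(k) = sigma^2 * sum_{i=0..q-k} theta_i * theta_{i+k},
and rho(k) = gamma(k) / gamma(0). Sigma^2 cancels.
  numerator   = (1)*(0.395) = 0.395.
  denominator = (1)^2 + (0.427)^2 + (-0.072)^2 + (0.395)^2 = 1.343538.
  rho(3) = 0.395 / 1.343538 = 0.2940.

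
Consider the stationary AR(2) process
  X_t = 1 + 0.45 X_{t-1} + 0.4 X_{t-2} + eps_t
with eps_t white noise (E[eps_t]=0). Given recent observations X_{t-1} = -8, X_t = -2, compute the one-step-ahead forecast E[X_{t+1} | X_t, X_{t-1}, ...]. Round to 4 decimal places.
E[X_{t+1} \mid \mathcal F_t] = -3.1000

For an AR(p) model X_t = c + sum_i phi_i X_{t-i} + eps_t, the
one-step-ahead conditional mean is
  E[X_{t+1} | X_t, ...] = c + sum_i phi_i X_{t+1-i}.
Substitute known values:
  E[X_{t+1} | ...] = 1 + (0.45) * (-2) + (0.4) * (-8)
                   = -3.1000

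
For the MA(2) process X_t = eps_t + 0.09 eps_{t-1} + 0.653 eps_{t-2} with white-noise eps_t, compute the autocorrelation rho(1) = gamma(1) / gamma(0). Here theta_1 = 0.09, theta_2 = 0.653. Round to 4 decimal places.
\rho(1) = 0.1037

For an MA(q) process with theta_0 = 1, the autocovariance is
  gamma(k) = sigma^2 * sum_{i=0..q-k} theta_i * theta_{i+k},
and rho(k) = gamma(k) / gamma(0). Sigma^2 cancels.
  numerator   = (1)*(0.09) + (0.09)*(0.653) = 0.14877.
  denominator = (1)^2 + (0.09)^2 + (0.653)^2 = 1.434509.
  rho(1) = 0.14877 / 1.434509 = 0.1037.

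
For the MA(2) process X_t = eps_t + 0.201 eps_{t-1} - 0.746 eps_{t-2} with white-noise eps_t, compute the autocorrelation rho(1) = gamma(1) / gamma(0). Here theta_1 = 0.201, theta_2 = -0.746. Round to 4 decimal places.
\rho(1) = 0.0320

For an MA(q) process with theta_0 = 1, the autocovariance is
  gamma(k) = sigma^2 * sum_{i=0..q-k} theta_i * theta_{i+k},
and rho(k) = gamma(k) / gamma(0). Sigma^2 cancels.
  numerator   = (1)*(0.201) + (0.201)*(-0.746) = 0.051054.
  denominator = (1)^2 + (0.201)^2 + (-0.746)^2 = 1.596917.
  rho(1) = 0.051054 / 1.596917 = 0.0320.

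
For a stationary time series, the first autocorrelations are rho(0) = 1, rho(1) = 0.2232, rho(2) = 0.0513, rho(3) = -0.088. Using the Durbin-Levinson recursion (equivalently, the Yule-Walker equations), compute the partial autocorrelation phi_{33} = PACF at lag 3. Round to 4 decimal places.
\phi_{33} = -0.1050

The PACF at lag k is phi_{kk}, the last component of the solution
to the Yule-Walker system G_k phi = r_k where
  (G_k)_{ij} = rho(|i - j|), (r_k)_i = rho(i), i,j = 1..k.
Equivalently, Durbin-Levinson gives phi_{kk} iteratively:
  phi_{11} = rho(1)
  phi_{kk} = [rho(k) - sum_{j=1..k-1} phi_{k-1,j} rho(k-j)]
            / [1 - sum_{j=1..k-1} phi_{k-1,j} rho(j)],
  phi_{k,j} = phi_{k-1,j} - phi_{kk} phi_{k-1,k-j},  j = 1..k-1.
Step k = 1:
  phi_11 = rho(1) = 0.2232.
Step k = 2:
  phi_22 = [rho(2) - phi_11 rho(1)] / [1 - phi_11 rho(1)] = [0.0513 - (0.2232)(0.2232)] / [1 - (0.2232)(0.2232)]
         = 0.00148176 / 0.95018176 = 0.001559.
  Update: phi_21 = phi_11 - phi_22 phi_11 = 0.2232 - (0.001559)(0.2232) = 0.222852.
Step k = 3:
  phi_33 = [rho(3) - phi_21 rho(2) - phi_22 rho(1)] / [1 - phi_21 rho(1) - phi_22 rho(2)]
    numerator   = -0.088 - (0.222852)(0.0513) - (0.001559)(0.2232) = -0.09978037
    denominator = 1 - (0.222852)(0.2232) - (0.001559)(0.0513) = 0.95017945
  phi_33 = -0.09978037 / 0.95017945 = -0.105.
Therefore phi_{33} = -0.1050.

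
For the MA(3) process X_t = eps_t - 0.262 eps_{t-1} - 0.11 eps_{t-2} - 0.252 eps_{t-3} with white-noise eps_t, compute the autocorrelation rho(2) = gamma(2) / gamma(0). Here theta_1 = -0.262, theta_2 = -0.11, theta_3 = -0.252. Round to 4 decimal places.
\rho(2) = -0.0384

For an MA(q) process with theta_0 = 1, the autocovariance is
  gamma(k) = sigma^2 * sum_{i=0..q-k} theta_i * theta_{i+k},
and rho(k) = gamma(k) / gamma(0). Sigma^2 cancels.
  numerator   = (1)*(-0.11) + (-0.262)*(-0.252) = -0.043976.
  denominator = (1)^2 + (-0.262)^2 + (-0.11)^2 + (-0.252)^2 = 1.144248.
  rho(2) = -0.043976 / 1.144248 = -0.0384.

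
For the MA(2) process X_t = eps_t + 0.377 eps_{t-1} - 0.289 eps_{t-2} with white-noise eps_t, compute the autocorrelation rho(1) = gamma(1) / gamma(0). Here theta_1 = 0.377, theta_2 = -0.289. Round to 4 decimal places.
\rho(1) = 0.2187

For an MA(q) process with theta_0 = 1, the autocovariance is
  gamma(k) = sigma^2 * sum_{i=0..q-k} theta_i * theta_{i+k},
and rho(k) = gamma(k) / gamma(0). Sigma^2 cancels.
  numerator   = (1)*(0.377) + (0.377)*(-0.289) = 0.268047.
  denominator = (1)^2 + (0.377)^2 + (-0.289)^2 = 1.22565.
  rho(1) = 0.268047 / 1.22565 = 0.2187.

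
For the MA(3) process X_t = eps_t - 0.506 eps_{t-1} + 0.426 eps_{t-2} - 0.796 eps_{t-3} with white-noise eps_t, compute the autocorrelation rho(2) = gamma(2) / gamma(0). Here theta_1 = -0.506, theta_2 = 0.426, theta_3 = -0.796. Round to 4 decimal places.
\rho(2) = 0.4002

For an MA(q) process with theta_0 = 1, the autocovariance is
  gamma(k) = sigma^2 * sum_{i=0..q-k} theta_i * theta_{i+k},
and rho(k) = gamma(k) / gamma(0). Sigma^2 cancels.
  numerator   = (1)*(0.426) + (-0.506)*(-0.796) = 0.828776.
  denominator = (1)^2 + (-0.506)^2 + (0.426)^2 + (-0.796)^2 = 2.071128.
  rho(2) = 0.828776 / 2.071128 = 0.4002.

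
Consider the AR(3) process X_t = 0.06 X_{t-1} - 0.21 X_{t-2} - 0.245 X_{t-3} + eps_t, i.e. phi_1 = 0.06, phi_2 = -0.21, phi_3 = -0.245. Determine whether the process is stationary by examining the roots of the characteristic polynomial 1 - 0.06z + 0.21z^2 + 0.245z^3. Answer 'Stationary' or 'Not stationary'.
\text{Stationary}

The AR(p) characteristic polynomial is P(z) = 1 - 0.06z + 0.21z^2 + 0.245z^3.
Stationarity requires all roots to lie outside the unit circle, i.e. |z| > 1 for every root.
Degree 3: look for a simple real root z0 first, then factor out (1 - z/z0) and solve the remaining quadratic.
Testing z0 = -2: P(-2) = 1 + (-0.06)(-2) + (0.21)(-2)^2 + (0.245)(-2)^3
  = 1 + (0.12) + (0.84) + (-1.96) = 0.  So z_0 = -2 is a root, |z_0| = 2.
Divide out the factor (1 + 0.5 z) = (1 - z/z0) (since 1/z0 = -0.5):
  P(z) = (1 + 0.5 z)(1 + (-0.56) z + (0.49) z^2)
  [check: z-coef -0.56 - (-0.5) = -0.06; z^2-coef 0.49 - (-0.5)(-0.56) = 0.21; z^3-coef -(-0.5)(0.49) = 0.245.]
Remaining roots from the quadratic factor 1 + (-0.56) z + (0.49) z^2:
  Set 1 + (-0.56) z + (0.49) z^2 = 0, i.e. a z^2 + b z + c = 0 with a = 0.49, b = -0.56, c = 1.
  Discriminant D = b^2 - 4ac = (-0.56)^2 - 4*(0.49)*1 = 0.3136 - (1.96) = -1.6464.
  D < 0, so the roots are the complex-conjugate pair z = (-b +/- i sqrt(-D)) / (2a) = 0.5714 +/- 1.3093i.
  For a conjugate pair |z|^2 = z * conj(z) = (product of roots) = c/a = 1/(0.49) = 2.040816, so |z| = sqrt(2.040816) = 1.4286 for both roots.
Moduli of all roots: 2.0000, 1.4286, 1.4286.
All moduli strictly greater than 1? Yes.
Verdict: Stationary.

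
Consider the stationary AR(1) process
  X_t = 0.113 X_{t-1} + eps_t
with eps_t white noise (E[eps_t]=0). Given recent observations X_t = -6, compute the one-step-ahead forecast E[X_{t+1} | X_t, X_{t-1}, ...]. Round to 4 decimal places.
E[X_{t+1} \mid \mathcal F_t] = -0.6780

For an AR(p) model X_t = c + sum_i phi_i X_{t-i} + eps_t, the
one-step-ahead conditional mean is
  E[X_{t+1} | X_t, ...] = c + sum_i phi_i X_{t+1-i}.
Substitute known values:
  E[X_{t+1} | ...] = (0.113) * (-6)
                   = -0.6780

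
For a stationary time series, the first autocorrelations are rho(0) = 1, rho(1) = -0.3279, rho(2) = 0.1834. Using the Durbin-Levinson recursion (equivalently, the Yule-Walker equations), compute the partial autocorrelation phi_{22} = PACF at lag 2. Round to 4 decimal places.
\phi_{22} = 0.0850

The PACF at lag k is phi_{kk}, the last component of the solution
to the Yule-Walker system G_k phi = r_k where
  (G_k)_{ij} = rho(|i - j|), (r_k)_i = rho(i), i,j = 1..k.
Equivalently, Durbin-Levinson gives phi_{kk} iteratively:
  phi_{11} = rho(1)
  phi_{kk} = [rho(k) - sum_{j=1..k-1} phi_{k-1,j} rho(k-j)]
            / [1 - sum_{j=1..k-1} phi_{k-1,j} rho(j)],
  phi_{k,j} = phi_{k-1,j} - phi_{kk} phi_{k-1,k-j},  j = 1..k-1.
Step k = 1:
  phi_11 = rho(1) = -0.3279.
Step k = 2:
  phi_22 = [rho(2) - phi_11 rho(1)] / [1 - phi_11 rho(1)] = [0.1834 - (-0.3279)(-0.3279)] / [1 - (-0.3279)(-0.3279)]
         = 0.07588159 / 0.89248159 = 0.085.
Therefore phi_{22} = 0.0850.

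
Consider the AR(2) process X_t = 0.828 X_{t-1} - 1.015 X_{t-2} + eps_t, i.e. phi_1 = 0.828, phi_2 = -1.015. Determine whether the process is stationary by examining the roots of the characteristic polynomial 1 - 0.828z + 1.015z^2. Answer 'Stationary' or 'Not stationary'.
\text{Not stationary}

The AR(p) characteristic polynomial is P(z) = 1 - 0.828z + 1.015z^2.
Stationarity requires all roots to lie outside the unit circle, i.e. |z| > 1 for every root.
Set 1 + (-0.828) z + (1.015) z^2 = 0, i.e. a z^2 + b z + c = 0 with a = 1.015, b = -0.828, c = 1.
Discriminant D = b^2 - 4ac = (-0.828)^2 - 4*(1.015)*1 = 0.685584 - (4.06) = -3.374416.
D < 0, so the roots are the complex-conjugate pair z = (-b +/- i sqrt(-D)) / (2a) = 0.4079 +/- 0.9049i.
For a conjugate pair |z|^2 = z * conj(z) = (product of roots) = c/a = 1/(1.015) = 0.985222, so |z| = sqrt(0.985222) = 0.9926 for both roots.
Moduli of all roots: 0.9926, 0.9926.
All moduli strictly greater than 1? No.
Verdict: Not stationary.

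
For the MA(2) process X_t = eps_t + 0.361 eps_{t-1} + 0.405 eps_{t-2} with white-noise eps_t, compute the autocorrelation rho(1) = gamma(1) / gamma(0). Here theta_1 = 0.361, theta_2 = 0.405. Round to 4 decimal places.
\rho(1) = 0.3919

For an MA(q) process with theta_0 = 1, the autocovariance is
  gamma(k) = sigma^2 * sum_{i=0..q-k} theta_i * theta_{i+k},
and rho(k) = gamma(k) / gamma(0). Sigma^2 cancels.
  numerator   = (1)*(0.361) + (0.361)*(0.405) = 0.507205.
  denominator = (1)^2 + (0.361)^2 + (0.405)^2 = 1.294346.
  rho(1) = 0.507205 / 1.294346 = 0.3919.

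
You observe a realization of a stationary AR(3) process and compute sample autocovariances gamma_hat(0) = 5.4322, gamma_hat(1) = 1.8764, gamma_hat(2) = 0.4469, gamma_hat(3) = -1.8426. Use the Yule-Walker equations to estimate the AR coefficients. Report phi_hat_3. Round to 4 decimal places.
\hat\phi_{3} = -0.4030

The Yule-Walker equations for an AR(p) process read, in matrix form,
  Gamma_p phi = r_p,   with   (Gamma_p)_{ij} = gamma(|i - j|),
                       (r_p)_i = gamma(i),   i,j = 1..p.
Substitute the sample gammas (Toeplitz matrix and right-hand side of size 3):
  Gamma_p = [[5.4322, 1.8764, 0.4469], [1.8764, 5.4322, 1.8764], [0.4469, 1.8764, 5.4322]]
  r_p     = [1.8764, 0.4469, -1.8426]
Written out (R1..R3):
  (R1) 5.4322 phi_1 + 1.8764 phi_2 + 0.4469 phi_3 = 1.8764
  (R2) 1.8764 phi_1 + 5.4322 phi_2 + 1.8764 phi_3 = 0.4469
  (R3) 0.4469 phi_1 + 1.8764 phi_2 + 5.4322 phi_3 = -1.8426
Gaussian elimination:
  R2 <- R2 - (1.8764/5.4322) R1 = R2 - (0.345422) R1:  4.784051 phi_2 + 1.722031 phi_3 = -0.201249
  R3 <- R3 - (0.4469/5.4322) R1 = R3 - (0.082269) R1:  1.722031 phi_2 + 5.395434 phi_3 = -1.996969
  R3 <- R3 - (1.722031/4.784051) R2 = R3 - (0.359953) R2:  4.775585 phi_3 = -1.924529
Back-substitution:
  phi_hat_3 = -1.924529 / 4.775585 = -0.402993
  phi_hat_2 = (-0.201249 - (1.722031)(-0.402993)) / 4.784051 = 0.102992
  phi_hat_1 = (1.8764 - (1.8764)(0.102992) - (0.4469)(-0.402993)) / 5.4322 = 0.343
So phi_hat = [0.3430, 0.1030, -0.4030].
Therefore phi_hat_3 = -0.4030.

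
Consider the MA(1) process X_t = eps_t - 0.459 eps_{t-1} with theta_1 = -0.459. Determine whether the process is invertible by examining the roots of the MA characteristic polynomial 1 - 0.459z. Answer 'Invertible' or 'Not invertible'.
\text{Invertible}

The MA(q) characteristic polynomial is P(z) = 1 - 0.459z.
Invertibility requires all roots to lie outside the unit circle, i.e. |z| > 1 for every root.
This is linear in z: 1 + (-0.459) z = 0  =>  z = -1/(-0.459) = 2.178649,  |z| = 2.178649.
Moduli of all roots: 2.1786.
All moduli strictly greater than 1? Yes.
Verdict: Invertible.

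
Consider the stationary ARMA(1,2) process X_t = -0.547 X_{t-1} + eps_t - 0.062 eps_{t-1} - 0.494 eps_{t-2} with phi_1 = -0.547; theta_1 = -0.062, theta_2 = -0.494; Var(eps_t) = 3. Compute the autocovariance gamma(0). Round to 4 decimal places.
\gamma(0) = 4.2234

Multiply the model equation by X_{t-k} and take expectations. With theta_0 = psi_0 = 1 and psi_j the MA(infinity) weights, this gives
  gamma(k) - sum_i phi_i gamma(k-i) = c_k,
  c_k = sigma^2 * sum_{j=k..q} theta_j psi_{j-k}   (c_k = 0 for k > q),
using gamma(-m) = gamma(m).
psi-weights needed (psi_j = theta_j + sum_i phi_i psi_{j-i}):
  psi_1 = theta_1 + phi_1 = -0.062 + (-0.547) = -0.609
  psi_2 = theta_2 + phi_1 psi_1 = -0.494 + (-0.547)(-0.609) = -0.160877
Right-hand sides:
  c_0 = sigma^2 (1 + theta_1 psi_1 + theta_2 psi_2) = 3 * (1 + (-0.062)(-0.609) + (-0.494)(-0.160877)) = 3 * 1.117231 = 3.351694
  c_1 = sigma^2 (theta_1 + theta_2 psi_1) = 3 * (-0.062 + (-0.494)(-0.609)) = 0.716538
  c_2 = sigma^2 theta_2 = 3 * (-0.494) = -1.482
Equations for k = 0 and k = 1 (AR order 1):
  gamma(0) = phi_1 gamma(1) + c_0
  gamma(1) = phi_1 gamma(0) + c_1
Substituting the second into the first: gamma(0) (1 - phi_1^2) = c_0 + phi_1 c_1, so
  gamma(0) = (c_0 + phi_1 c_1) / (1 - phi_1^2) = (3.351694 + (-0.547)(0.716538)) / (1 - (-0.547)^2) = 2.959747 / 0.700791 = 4.223438.
Therefore gamma(0) = 4.2234 (to 4 decimal places).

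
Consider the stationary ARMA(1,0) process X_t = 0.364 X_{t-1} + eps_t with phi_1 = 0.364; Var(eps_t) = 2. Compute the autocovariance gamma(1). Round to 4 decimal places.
\gamma(1) = 0.8392

Multiply the model equation by X_{t-k} and take expectations. With theta_0 = psi_0 = 1 and psi_j the MA(infinity) weights, this gives
  gamma(k) - sum_i phi_i gamma(k-i) = c_k,
  c_k = sigma^2 * sum_{j=k..q} theta_j psi_{j-k}   (c_k = 0 for k > q),
using gamma(-m) = gamma(m).
Pure AR (q = 0): c_0 = sigma^2 = 2, c_k = 0 for k >= 1.
Equations for k = 0 and k = 1 (AR order 1):
  gamma(0) = phi_1 gamma(1) + c_0
  gamma(1) = phi_1 gamma(0) + c_1
Substituting the second into the first: gamma(0) (1 - phi_1^2) = c_0 + phi_1 c_1, so
  gamma(0) = c_0 / (1 - phi_1^2) = 2 / (1 - (0.364)^2) = 2 / 0.867504 = 2.305465.
  gamma(1) = phi_1 gamma(0) = (0.364)(2.305465) = 0.839189.
Therefore gamma(1) = 0.8392 (to 4 decimal places).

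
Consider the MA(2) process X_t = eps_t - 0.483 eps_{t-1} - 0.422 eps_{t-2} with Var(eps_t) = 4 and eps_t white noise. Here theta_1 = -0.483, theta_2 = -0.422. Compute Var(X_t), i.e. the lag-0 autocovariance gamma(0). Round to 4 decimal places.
\gamma(0) = 5.6455

For an MA(q) process X_t = eps_t + sum_i theta_i eps_{t-i} with
Var(eps_t) = sigma^2, the variance is
  gamma(0) = sigma^2 * (1 + sum_i theta_i^2).
  sum_i theta_i^2 = (-0.483)^2 + (-0.422)^2 = 0.233289 + 0.178084 = 0.411373.
  gamma(0) = 4 * (1 + 0.411373) = 4 * 1.411373 = 5.645492, which rounds to 5.6455.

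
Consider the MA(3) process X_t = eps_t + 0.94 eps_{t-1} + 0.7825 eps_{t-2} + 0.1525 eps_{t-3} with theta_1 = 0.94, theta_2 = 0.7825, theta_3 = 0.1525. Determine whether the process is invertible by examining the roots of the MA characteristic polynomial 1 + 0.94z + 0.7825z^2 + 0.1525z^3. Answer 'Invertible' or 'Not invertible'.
\text{Invertible}

The MA(q) characteristic polynomial is P(z) = 1 + 0.94z + 0.7825z^2 + 0.1525z^3.
Invertibility requires all roots to lie outside the unit circle, i.e. |z| > 1 for every root.
Degree 3: look for a simple real root z0 first, then factor out (1 - z/z0) and solve the remaining quadratic.
Testing z0 = -4: P(-4) = 1 + (0.94)(-4) + (0.7825)(-4)^2 + (0.1525)(-4)^3
  = 1 + (-3.76) + (12.52) + (-9.76) = 0.  So z_0 = -4 is a root, |z_0| = 4.
Divide out the factor (1 + 0.25 z) = (1 - z/z0) (since 1/z0 = -0.25):
  P(z) = (1 + 0.25 z)(1 + (0.69) z + (0.61) z^2)
  [check: z-coef 0.69 - (-0.25) = 0.94; z^2-coef 0.61 - (-0.25)(0.69) = 0.7825; z^3-coef -(-0.25)(0.61) = 0.1525.]
Remaining roots from the quadratic factor 1 + (0.69) z + (0.61) z^2:
  Set 1 + (0.69) z + (0.61) z^2 = 0, i.e. a z^2 + b z + c = 0 with a = 0.61, b = 0.69, c = 1.
  Discriminant D = b^2 - 4ac = (0.69)^2 - 4*(0.61)*1 = 0.4761 - (2.44) = -1.9639.
  D < 0, so the roots are the complex-conjugate pair z = (-b +/- i sqrt(-D)) / (2a) = -0.5656 +/- 1.1487i.
  For a conjugate pair |z|^2 = z * conj(z) = (product of roots) = c/a = 1/(0.61) = 1.639344, so |z| = sqrt(1.639344) = 1.2804 for both roots.
Moduli of all roots: 4.0000, 1.2804, 1.2804.
All moduli strictly greater than 1? Yes.
Verdict: Invertible.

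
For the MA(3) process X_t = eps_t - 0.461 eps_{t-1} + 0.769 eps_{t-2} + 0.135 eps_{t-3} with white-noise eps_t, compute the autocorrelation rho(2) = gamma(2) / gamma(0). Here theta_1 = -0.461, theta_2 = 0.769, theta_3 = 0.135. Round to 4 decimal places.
\rho(2) = 0.3879

For an MA(q) process with theta_0 = 1, the autocovariance is
  gamma(k) = sigma^2 * sum_{i=0..q-k} theta_i * theta_{i+k},
and rho(k) = gamma(k) / gamma(0). Sigma^2 cancels.
  numerator   = (1)*(0.769) + (-0.461)*(0.135) = 0.706765.
  denominator = (1)^2 + (-0.461)^2 + (0.769)^2 + (0.135)^2 = 1.822107.
  rho(2) = 0.706765 / 1.822107 = 0.3879.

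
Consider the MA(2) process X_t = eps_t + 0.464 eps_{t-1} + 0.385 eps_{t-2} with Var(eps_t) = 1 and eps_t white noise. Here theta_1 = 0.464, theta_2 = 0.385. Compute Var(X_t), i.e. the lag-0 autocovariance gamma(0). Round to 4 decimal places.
\gamma(0) = 1.3635

For an MA(q) process X_t = eps_t + sum_i theta_i eps_{t-i} with
Var(eps_t) = sigma^2, the variance is
  gamma(0) = sigma^2 * (1 + sum_i theta_i^2).
  sum_i theta_i^2 = (0.464)^2 + (0.385)^2 = 0.215296 + 0.148225 = 0.363521.
  gamma(0) = 1 * (1 + 0.363521) = 1 * 1.363521 = 1.363521, which rounds to 1.3635.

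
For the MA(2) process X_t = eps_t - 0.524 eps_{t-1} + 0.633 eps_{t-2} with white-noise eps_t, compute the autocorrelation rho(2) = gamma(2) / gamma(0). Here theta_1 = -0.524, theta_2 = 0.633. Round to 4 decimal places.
\rho(2) = 0.3779

For an MA(q) process with theta_0 = 1, the autocovariance is
  gamma(k) = sigma^2 * sum_{i=0..q-k} theta_i * theta_{i+k},
and rho(k) = gamma(k) / gamma(0). Sigma^2 cancels.
  numerator   = (1)*(0.633) = 0.633.
  denominator = (1)^2 + (-0.524)^2 + (0.633)^2 = 1.675265.
  rho(2) = 0.633 / 1.675265 = 0.3779.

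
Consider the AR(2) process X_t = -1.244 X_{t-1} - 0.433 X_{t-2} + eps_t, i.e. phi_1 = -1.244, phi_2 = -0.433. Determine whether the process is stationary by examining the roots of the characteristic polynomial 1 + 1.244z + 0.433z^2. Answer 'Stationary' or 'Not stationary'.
\text{Stationary}

The AR(p) characteristic polynomial is P(z) = 1 + 1.244z + 0.433z^2.
Stationarity requires all roots to lie outside the unit circle, i.e. |z| > 1 for every root.
Set 1 + (1.244) z + (0.433) z^2 = 0, i.e. a z^2 + b z + c = 0 with a = 0.433, b = 1.244, c = 1.
Discriminant D = b^2 - 4ac = (1.244)^2 - 4*(0.433)*1 = 1.547536 - (1.732) = -0.184464.
D < 0, so the roots are the complex-conjugate pair z = (-b +/- i sqrt(-D)) / (2a) = -1.4365 +/- 0.496i.
For a conjugate pair |z|^2 = z * conj(z) = (product of roots) = c/a = 1/(0.433) = 2.309469, so |z| = sqrt(2.309469) = 1.5197 for both roots.
Moduli of all roots: 1.5197, 1.5197.
All moduli strictly greater than 1? Yes.
Verdict: Stationary.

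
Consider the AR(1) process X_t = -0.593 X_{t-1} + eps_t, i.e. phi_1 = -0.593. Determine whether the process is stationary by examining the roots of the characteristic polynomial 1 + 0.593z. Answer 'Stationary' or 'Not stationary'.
\text{Stationary}

The AR(p) characteristic polynomial is P(z) = 1 + 0.593z.
Stationarity requires all roots to lie outside the unit circle, i.e. |z| > 1 for every root.
This is linear in z: 1 + (0.593) z = 0  =>  z = -1/(0.593) = -1.686341,  |z| = 1.686341.
Moduli of all roots: 1.6863.
All moduli strictly greater than 1? Yes.
Verdict: Stationary.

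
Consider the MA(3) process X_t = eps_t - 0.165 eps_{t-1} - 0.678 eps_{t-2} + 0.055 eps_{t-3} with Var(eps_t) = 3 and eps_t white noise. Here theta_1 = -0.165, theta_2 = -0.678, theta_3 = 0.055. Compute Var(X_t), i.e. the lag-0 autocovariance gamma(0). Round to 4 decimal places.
\gamma(0) = 4.4698

For an MA(q) process X_t = eps_t + sum_i theta_i eps_{t-i} with
Var(eps_t) = sigma^2, the variance is
  gamma(0) = sigma^2 * (1 + sum_i theta_i^2).
  sum_i theta_i^2 = (-0.165)^2 + (-0.678)^2 + (0.055)^2 = 0.027225 + 0.459684 + 0.003025 = 0.489934.
  gamma(0) = 3 * (1 + 0.489934) = 3 * 1.489934 = 4.469802, which rounds to 4.4698.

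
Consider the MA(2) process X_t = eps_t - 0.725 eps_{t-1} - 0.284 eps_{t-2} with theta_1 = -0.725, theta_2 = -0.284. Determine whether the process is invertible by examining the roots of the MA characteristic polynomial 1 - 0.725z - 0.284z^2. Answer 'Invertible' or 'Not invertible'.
\text{Not invertible}

The MA(q) characteristic polynomial is P(z) = 1 - 0.725z - 0.284z^2.
Invertibility requires all roots to lie outside the unit circle, i.e. |z| > 1 for every root.
Set 1 + (-0.725) z + (-0.284) z^2 = 0, i.e. a z^2 + b z + c = 0 with a = -0.284, b = -0.725, c = 1.
Discriminant D = b^2 - 4ac = (-0.725)^2 - 4*(-0.284)*1 = 0.525625 - (-1.136) = 1.661625.
D >= 0, so the roots are real: z = (-b +/- sqrt(D)) / (2a) = (0.725 +/- 1.28904) / (-0.568).
  z_1 = (0.725 + 1.28904) / (-0.568) = -3.5458,   |z_1| = 3.5458.
  z_2 = (0.725 - 1.28904) / (-0.568) = 0.993,   |z_2| = 0.993.
Moduli of all roots: 3.5458, 0.9930.
All moduli strictly greater than 1? No.
Verdict: Not invertible.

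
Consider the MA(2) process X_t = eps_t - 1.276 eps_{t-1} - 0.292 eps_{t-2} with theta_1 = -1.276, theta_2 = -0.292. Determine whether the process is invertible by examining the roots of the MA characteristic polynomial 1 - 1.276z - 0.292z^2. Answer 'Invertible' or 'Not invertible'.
\text{Not invertible}

The MA(q) characteristic polynomial is P(z) = 1 - 1.276z - 0.292z^2.
Invertibility requires all roots to lie outside the unit circle, i.e. |z| > 1 for every root.
Set 1 + (-1.276) z + (-0.292) z^2 = 0, i.e. a z^2 + b z + c = 0 with a = -0.292, b = -1.276, c = 1.
Discriminant D = b^2 - 4ac = (-1.276)^2 - 4*(-0.292)*1 = 1.628176 - (-1.168) = 2.796176.
D >= 0, so the roots are real: z = (-b +/- sqrt(D)) / (2a) = (1.276 +/- 1.672177) / (-0.584).
  z_1 = (1.276 + 1.672177) / (-0.584) = -5.0482,   |z_1| = 5.0482.
  z_2 = (1.276 - 1.672177) / (-0.584) = 0.6784,   |z_2| = 0.6784.
Moduli of all roots: 5.0482, 0.6784.
All moduli strictly greater than 1? No.
Verdict: Not invertible.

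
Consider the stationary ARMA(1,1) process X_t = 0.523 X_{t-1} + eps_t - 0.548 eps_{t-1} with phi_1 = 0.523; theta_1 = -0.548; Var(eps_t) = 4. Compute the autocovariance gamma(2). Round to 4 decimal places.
\gamma(2) = -0.0514

Multiply the model equation by X_{t-k} and take expectations. With theta_0 = psi_0 = 1 and psi_j the MA(infinity) weights, this gives
  gamma(k) - sum_i phi_i gamma(k-i) = c_k,
  c_k = sigma^2 * sum_{j=k..q} theta_j psi_{j-k}   (c_k = 0 for k > q),
using gamma(-m) = gamma(m).
psi-weights needed (psi_j = theta_j + sum_i phi_i psi_{j-i}):
  psi_1 = theta_1 + phi_1 = -0.548 + (0.523) = -0.025
Right-hand sides:
  c_0 = sigma^2 (1 + theta_1 psi_1) = 4 * (1 + (-0.548)(-0.025)) = 4 * 1.0137 = 4.0548
  c_1 = sigma^2 theta_1 = 4 * (-0.548) = -2.192
  c_2 = 0
Equations for k = 0 and k = 1 (AR order 1):
  gamma(0) = phi_1 gamma(1) + c_0
  gamma(1) = phi_1 gamma(0) + c_1
Substituting the second into the first: gamma(0) (1 - phi_1^2) = c_0 + phi_1 c_1, so
  gamma(0) = (c_0 + phi_1 c_1) / (1 - phi_1^2) = (4.0548 + (0.523)(-2.192)) / (1 - (0.523)^2) = 2.908384 / 0.726471 = 4.003441.
  gamma(1) = phi_1 gamma(0) + c_1 = (0.523)(4.003441) + (-2.192) = -0.0982.
For k = 2 (> q): gamma(2) = phi_1 gamma(1) = (0.523)(-0.0982) = -0.051359.
Therefore gamma(2) = -0.0514 (to 4 decimal places).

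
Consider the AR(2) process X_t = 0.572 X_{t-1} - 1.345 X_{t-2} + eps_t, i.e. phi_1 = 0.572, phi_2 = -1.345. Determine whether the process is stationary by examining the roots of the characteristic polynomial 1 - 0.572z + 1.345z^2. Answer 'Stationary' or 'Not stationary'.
\text{Not stationary}

The AR(p) characteristic polynomial is P(z) = 1 - 0.572z + 1.345z^2.
Stationarity requires all roots to lie outside the unit circle, i.e. |z| > 1 for every root.
Set 1 + (-0.572) z + (1.345) z^2 = 0, i.e. a z^2 + b z + c = 0 with a = 1.345, b = -0.572, c = 1.
Discriminant D = b^2 - 4ac = (-0.572)^2 - 4*(1.345)*1 = 0.327184 - (5.38) = -5.052816.
D < 0, so the roots are the complex-conjugate pair z = (-b +/- i sqrt(-D)) / (2a) = 0.2126 +/- 0.8356i.
For a conjugate pair |z|^2 = z * conj(z) = (product of roots) = c/a = 1/(1.345) = 0.743494, so |z| = sqrt(0.743494) = 0.8623 for both roots.
Moduli of all roots: 0.8623, 0.8623.
All moduli strictly greater than 1? No.
Verdict: Not stationary.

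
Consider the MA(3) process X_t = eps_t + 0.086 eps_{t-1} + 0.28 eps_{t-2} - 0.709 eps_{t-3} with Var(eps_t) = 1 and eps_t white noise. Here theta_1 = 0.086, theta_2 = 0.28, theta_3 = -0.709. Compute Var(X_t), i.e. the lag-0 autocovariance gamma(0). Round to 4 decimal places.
\gamma(0) = 1.5885

For an MA(q) process X_t = eps_t + sum_i theta_i eps_{t-i} with
Var(eps_t) = sigma^2, the variance is
  gamma(0) = sigma^2 * (1 + sum_i theta_i^2).
  sum_i theta_i^2 = (0.086)^2 + (0.28)^2 + (-0.709)^2 = 0.007396 + 0.0784 + 0.502681 = 0.588477.
  gamma(0) = 1 * (1 + 0.588477) = 1 * 1.588477 = 1.588477, which rounds to 1.5885.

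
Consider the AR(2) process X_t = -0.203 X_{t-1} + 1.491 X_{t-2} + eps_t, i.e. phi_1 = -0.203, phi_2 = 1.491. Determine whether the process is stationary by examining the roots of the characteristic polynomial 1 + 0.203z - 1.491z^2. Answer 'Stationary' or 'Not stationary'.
\text{Not stationary}

The AR(p) characteristic polynomial is P(z) = 1 + 0.203z - 1.491z^2.
Stationarity requires all roots to lie outside the unit circle, i.e. |z| > 1 for every root.
Set 1 + (0.203) z + (-1.491) z^2 = 0, i.e. a z^2 + b z + c = 0 with a = -1.491, b = 0.203, c = 1.
Discriminant D = b^2 - 4ac = (0.203)^2 - 4*(-1.491)*1 = 0.041209 - (-5.964) = 6.005209.
D >= 0, so the roots are real: z = (-b +/- sqrt(D)) / (2a) = (-0.203 +/- 2.450553) / (-2.982).
  z_1 = (-0.203 + 2.450553) / (-2.982) = -0.7537,   |z_1| = 0.7537.
  z_2 = (-0.203 - 2.450553) / (-2.982) = 0.8899,   |z_2| = 0.8899.
Moduli of all roots: 0.7537, 0.8899.
All moduli strictly greater than 1? No.
Verdict: Not stationary.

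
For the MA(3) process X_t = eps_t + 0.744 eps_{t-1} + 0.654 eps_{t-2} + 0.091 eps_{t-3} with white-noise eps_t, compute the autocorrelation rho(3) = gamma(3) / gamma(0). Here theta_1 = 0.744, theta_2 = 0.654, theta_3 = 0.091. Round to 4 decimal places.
\rho(3) = 0.0457

For an MA(q) process with theta_0 = 1, the autocovariance is
  gamma(k) = sigma^2 * sum_{i=0..q-k} theta_i * theta_{i+k},
and rho(k) = gamma(k) / gamma(0). Sigma^2 cancels.
  numerator   = (1)*(0.091) = 0.091.
  denominator = (1)^2 + (0.744)^2 + (0.654)^2 + (0.091)^2 = 1.989533.
  rho(3) = 0.091 / 1.989533 = 0.0457.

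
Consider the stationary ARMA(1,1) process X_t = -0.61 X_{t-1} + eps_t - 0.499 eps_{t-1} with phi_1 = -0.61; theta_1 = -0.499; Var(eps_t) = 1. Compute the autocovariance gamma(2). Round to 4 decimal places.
\gamma(2) = 1.4053

Multiply the model equation by X_{t-k} and take expectations. With theta_0 = psi_0 = 1 and psi_j the MA(infinity) weights, this gives
  gamma(k) - sum_i phi_i gamma(k-i) = c_k,
  c_k = sigma^2 * sum_{j=k..q} theta_j psi_{j-k}   (c_k = 0 for k > q),
using gamma(-m) = gamma(m).
psi-weights needed (psi_j = theta_j + sum_i phi_i psi_{j-i}):
  psi_1 = theta_1 + phi_1 = -0.499 + (-0.61) = -1.109
Right-hand sides:
  c_0 = sigma^2 (1 + theta_1 psi_1) = 1 * (1 + (-0.499)(-1.109)) = 1 * 1.553391 = 1.553391
  c_1 = sigma^2 theta_1 = 1 * (-0.499) = -0.499
  c_2 = 0
Equations for k = 0 and k = 1 (AR order 1):
  gamma(0) = phi_1 gamma(1) + c_0
  gamma(1) = phi_1 gamma(0) + c_1
Substituting the second into the first: gamma(0) (1 - phi_1^2) = c_0 + phi_1 c_1, so
  gamma(0) = (c_0 + phi_1 c_1) / (1 - phi_1^2) = (1.553391 + (-0.61)(-0.499)) / (1 - (-0.61)^2) = 1.857781 / 0.6279 = 2.958721.
  gamma(1) = phi_1 gamma(0) + c_1 = (-0.61)(2.958721) + (-0.499) = -2.30382.
For k = 2 (> q): gamma(2) = phi_1 gamma(1) = (-0.61)(-2.30382) = 1.40533.
Therefore gamma(2) = 1.4053 (to 4 decimal places).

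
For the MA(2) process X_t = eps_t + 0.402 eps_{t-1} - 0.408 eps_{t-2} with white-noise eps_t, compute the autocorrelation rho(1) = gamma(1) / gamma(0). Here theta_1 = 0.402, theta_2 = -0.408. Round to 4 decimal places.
\rho(1) = 0.1792

For an MA(q) process with theta_0 = 1, the autocovariance is
  gamma(k) = sigma^2 * sum_{i=0..q-k} theta_i * theta_{i+k},
and rho(k) = gamma(k) / gamma(0). Sigma^2 cancels.
  numerator   = (1)*(0.402) + (0.402)*(-0.408) = 0.237984.
  denominator = (1)^2 + (0.402)^2 + (-0.408)^2 = 1.328068.
  rho(1) = 0.237984 / 1.328068 = 0.1792.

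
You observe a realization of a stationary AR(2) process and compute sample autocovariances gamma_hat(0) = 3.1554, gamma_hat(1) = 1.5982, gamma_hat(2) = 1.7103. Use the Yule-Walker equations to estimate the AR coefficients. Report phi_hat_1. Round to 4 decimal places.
\hat\phi_{1} = 0.3120

The Yule-Walker equations for an AR(p) process read, in matrix form,
  Gamma_p phi = r_p,   with   (Gamma_p)_{ij} = gamma(|i - j|),
                       (r_p)_i = gamma(i),   i,j = 1..p.
Substitute the sample gammas (Toeplitz matrix and right-hand side of size 2):
  Gamma_p = [[3.1554, 1.5982], [1.5982, 3.1554]]
  r_p     = [1.5982, 1.7103]
Written out:
  3.1554 phi_1 + 1.5982 phi_2 = 1.5982
  1.5982 phi_1 + 3.1554 phi_2 = 1.7103
Solve by Cramer's rule:
  det = gamma(0)^2 - gamma(1)^2 = (3.1554)^2 - (1.5982)^2 = 9.95654916 - 2.55424324 = 7.40230592
  phi_hat_1 = [gamma(1) gamma(0) - gamma(1) gamma(2)] / det = [(1.5982)(3.1554) - (1.5982)(1.7103)] / 7.40230592 = 2.30955882 / 7.40230592 = 0.312
  phi_hat_2 = [gamma(0) gamma(2) - gamma(1)^2] / det = [(3.1554)(1.7103) - (1.5982)^2] / 7.40230592 = 2.84243738 / 7.40230592 = 0.384
So phi_hat = [0.3120, 0.3840].
Therefore phi_hat_1 = 0.3120.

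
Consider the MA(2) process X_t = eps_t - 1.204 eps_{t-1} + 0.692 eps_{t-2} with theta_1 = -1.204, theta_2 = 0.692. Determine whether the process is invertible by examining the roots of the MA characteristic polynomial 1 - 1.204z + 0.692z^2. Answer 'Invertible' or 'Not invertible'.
\text{Invertible}

The MA(q) characteristic polynomial is P(z) = 1 - 1.204z + 0.692z^2.
Invertibility requires all roots to lie outside the unit circle, i.e. |z| > 1 for every root.
Set 1 + (-1.204) z + (0.692) z^2 = 0, i.e. a z^2 + b z + c = 0 with a = 0.692, b = -1.204, c = 1.
Discriminant D = b^2 - 4ac = (-1.204)^2 - 4*(0.692)*1 = 1.449616 - (2.768) = -1.318384.
D < 0, so the roots are the complex-conjugate pair z = (-b +/- i sqrt(-D)) / (2a) = 0.8699 +/- 0.8296i.
For a conjugate pair |z|^2 = z * conj(z) = (product of roots) = c/a = 1/(0.692) = 1.445087, so |z| = sqrt(1.445087) = 1.2021 for both roots.
Moduli of all roots: 1.2021, 1.2021.
All moduli strictly greater than 1? Yes.
Verdict: Invertible.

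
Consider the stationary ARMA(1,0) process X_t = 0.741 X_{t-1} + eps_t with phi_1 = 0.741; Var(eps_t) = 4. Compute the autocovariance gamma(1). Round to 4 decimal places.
\gamma(1) = 6.5732

Multiply the model equation by X_{t-k} and take expectations. With theta_0 = psi_0 = 1 and psi_j the MA(infinity) weights, this gives
  gamma(k) - sum_i phi_i gamma(k-i) = c_k,
  c_k = sigma^2 * sum_{j=k..q} theta_j psi_{j-k}   (c_k = 0 for k > q),
using gamma(-m) = gamma(m).
Pure AR (q = 0): c_0 = sigma^2 = 4, c_k = 0 for k >= 1.
Equations for k = 0 and k = 1 (AR order 1):
  gamma(0) = phi_1 gamma(1) + c_0
  gamma(1) = phi_1 gamma(0) + c_1
Substituting the second into the first: gamma(0) (1 - phi_1^2) = c_0 + phi_1 c_1, so
  gamma(0) = c_0 / (1 - phi_1^2) = 4 / (1 - (0.741)^2) = 4 / 0.450919 = 8.870773.
  gamma(1) = phi_1 gamma(0) = (0.741)(8.870773) = 6.573243.
Therefore gamma(1) = 6.5732 (to 4 decimal places).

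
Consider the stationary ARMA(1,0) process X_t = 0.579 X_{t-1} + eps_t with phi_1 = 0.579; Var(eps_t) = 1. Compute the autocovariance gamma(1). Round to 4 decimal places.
\gamma(1) = 0.8710

Multiply the model equation by X_{t-k} and take expectations. With theta_0 = psi_0 = 1 and psi_j the MA(infinity) weights, this gives
  gamma(k) - sum_i phi_i gamma(k-i) = c_k,
  c_k = sigma^2 * sum_{j=k..q} theta_j psi_{j-k}   (c_k = 0 for k > q),
using gamma(-m) = gamma(m).
Pure AR (q = 0): c_0 = sigma^2 = 1, c_k = 0 for k >= 1.
Equations for k = 0 and k = 1 (AR order 1):
  gamma(0) = phi_1 gamma(1) + c_0
  gamma(1) = phi_1 gamma(0) + c_1
Substituting the second into the first: gamma(0) (1 - phi_1^2) = c_0 + phi_1 c_1, so
  gamma(0) = c_0 / (1 - phi_1^2) = 1 / (1 - (0.579)^2) = 1 / 0.664759 = 1.504305.
  gamma(1) = phi_1 gamma(0) = (0.579)(1.504305) = 0.870992.
Therefore gamma(1) = 0.8710 (to 4 decimal places).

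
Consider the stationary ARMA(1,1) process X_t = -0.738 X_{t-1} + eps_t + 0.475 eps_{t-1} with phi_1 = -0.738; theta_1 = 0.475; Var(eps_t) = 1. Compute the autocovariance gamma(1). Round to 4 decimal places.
\gamma(1) = -0.3751

Multiply the model equation by X_{t-k} and take expectations. With theta_0 = psi_0 = 1 and psi_j the MA(infinity) weights, this gives
  gamma(k) - sum_i phi_i gamma(k-i) = c_k,
  c_k = sigma^2 * sum_{j=k..q} theta_j psi_{j-k}   (c_k = 0 for k > q),
using gamma(-m) = gamma(m).
psi-weights needed (psi_j = theta_j + sum_i phi_i psi_{j-i}):
  psi_1 = theta_1 + phi_1 = 0.475 + (-0.738) = -0.263
Right-hand sides:
  c_0 = sigma^2 (1 + theta_1 psi_1) = 1 * (1 + (0.475)(-0.263)) = 1 * 0.875075 = 0.875075
  c_1 = sigma^2 theta_1 = 1 * (0.475) = 0.475
  c_2 = 0
Equations for k = 0 and k = 1 (AR order 1):
  gamma(0) = phi_1 gamma(1) + c_0
  gamma(1) = phi_1 gamma(0) + c_1
Substituting the second into the first: gamma(0) (1 - phi_1^2) = c_0 + phi_1 c_1, so
  gamma(0) = (c_0 + phi_1 c_1) / (1 - phi_1^2) = (0.875075 + (-0.738)(0.475)) / (1 - (-0.738)^2) = 0.524525 / 0.455356 = 1.151901.
  gamma(1) = phi_1 gamma(0) + c_1 = (-0.738)(1.151901) + (0.475) = -0.375103.
Therefore gamma(1) = -0.3751 (to 4 decimal places).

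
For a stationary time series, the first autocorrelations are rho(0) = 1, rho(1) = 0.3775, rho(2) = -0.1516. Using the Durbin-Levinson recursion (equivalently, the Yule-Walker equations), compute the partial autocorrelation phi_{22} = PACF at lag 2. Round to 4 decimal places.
\phi_{22} = -0.3430

The PACF at lag k is phi_{kk}, the last component of the solution
to the Yule-Walker system G_k phi = r_k where
  (G_k)_{ij} = rho(|i - j|), (r_k)_i = rho(i), i,j = 1..k.
Equivalently, Durbin-Levinson gives phi_{kk} iteratively:
  phi_{11} = rho(1)
  phi_{kk} = [rho(k) - sum_{j=1..k-1} phi_{k-1,j} rho(k-j)]
            / [1 - sum_{j=1..k-1} phi_{k-1,j} rho(j)],
  phi_{k,j} = phi_{k-1,j} - phi_{kk} phi_{k-1,k-j},  j = 1..k-1.
Step k = 1:
  phi_11 = rho(1) = 0.3775.
Step k = 2:
  phi_22 = [rho(2) - phi_11 rho(1)] / [1 - phi_11 rho(1)] = [-0.1516 - (0.3775)(0.3775)] / [1 - (0.3775)(0.3775)]
         = -0.29410625 / 0.85749375 = -0.343.
Therefore phi_{22} = -0.3430.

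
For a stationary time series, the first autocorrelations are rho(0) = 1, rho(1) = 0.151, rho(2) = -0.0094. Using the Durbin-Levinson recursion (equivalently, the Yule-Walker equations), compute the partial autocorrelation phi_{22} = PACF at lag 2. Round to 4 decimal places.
\phi_{22} = -0.0330

The PACF at lag k is phi_{kk}, the last component of the solution
to the Yule-Walker system G_k phi = r_k where
  (G_k)_{ij} = rho(|i - j|), (r_k)_i = rho(i), i,j = 1..k.
Equivalently, Durbin-Levinson gives phi_{kk} iteratively:
  phi_{11} = rho(1)
  phi_{kk} = [rho(k) - sum_{j=1..k-1} phi_{k-1,j} rho(k-j)]
            / [1 - sum_{j=1..k-1} phi_{k-1,j} rho(j)],
  phi_{k,j} = phi_{k-1,j} - phi_{kk} phi_{k-1,k-j},  j = 1..k-1.
Step k = 1:
  phi_11 = rho(1) = 0.151.
Step k = 2:
  phi_22 = [rho(2) - phi_11 rho(1)] / [1 - phi_11 rho(1)] = [-0.0094 - (0.151)(0.151)] / [1 - (0.151)(0.151)]
         = -0.032201 / 0.977199 = -0.033.
Therefore phi_{22} = -0.0330.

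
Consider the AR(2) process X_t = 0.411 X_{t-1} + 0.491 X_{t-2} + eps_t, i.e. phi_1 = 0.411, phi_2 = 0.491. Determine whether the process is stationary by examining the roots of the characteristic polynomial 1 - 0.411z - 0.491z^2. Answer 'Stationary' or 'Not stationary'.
\text{Stationary}

The AR(p) characteristic polynomial is P(z) = 1 - 0.411z - 0.491z^2.
Stationarity requires all roots to lie outside the unit circle, i.e. |z| > 1 for every root.
Set 1 + (-0.411) z + (-0.491) z^2 = 0, i.e. a z^2 + b z + c = 0 with a = -0.491, b = -0.411, c = 1.
Discriminant D = b^2 - 4ac = (-0.411)^2 - 4*(-0.491)*1 = 0.168921 - (-1.964) = 2.132921.
D >= 0, so the roots are real: z = (-b +/- sqrt(D)) / (2a) = (0.411 +/- 1.460452) / (-0.982).
  z_1 = (0.411 + 1.460452) / (-0.982) = -1.9058,   |z_1| = 1.9058.
  z_2 = (0.411 - 1.460452) / (-0.982) = 1.0687,   |z_2| = 1.0687.
Moduli of all roots: 1.9058, 1.0687.
All moduli strictly greater than 1? Yes.
Verdict: Stationary.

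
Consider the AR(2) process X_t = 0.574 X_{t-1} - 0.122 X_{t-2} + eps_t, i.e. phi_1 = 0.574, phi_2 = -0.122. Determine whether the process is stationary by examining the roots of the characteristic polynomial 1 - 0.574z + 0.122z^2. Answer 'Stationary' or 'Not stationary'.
\text{Stationary}

The AR(p) characteristic polynomial is P(z) = 1 - 0.574z + 0.122z^2.
Stationarity requires all roots to lie outside the unit circle, i.e. |z| > 1 for every root.
Set 1 + (-0.574) z + (0.122) z^2 = 0, i.e. a z^2 + b z + c = 0 with a = 0.122, b = -0.574, c = 1.
Discriminant D = b^2 - 4ac = (-0.574)^2 - 4*(0.122)*1 = 0.329476 - (0.488) = -0.158524.
D < 0, so the roots are the complex-conjugate pair z = (-b +/- i sqrt(-D)) / (2a) = 2.3525 +/- 1.6318i.
For a conjugate pair |z|^2 = z * conj(z) = (product of roots) = c/a = 1/(0.122) = 8.196721, so |z| = sqrt(8.196721) = 2.863 for both roots.
Moduli of all roots: 2.8630, 2.8630.
All moduli strictly greater than 1? Yes.
Verdict: Stationary.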